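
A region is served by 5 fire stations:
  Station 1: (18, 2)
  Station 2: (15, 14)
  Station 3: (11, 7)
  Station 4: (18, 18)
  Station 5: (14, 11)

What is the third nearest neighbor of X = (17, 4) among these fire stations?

Compare squared distances (the ordering matches that of the actual distances):
d²(X, Station 1) = (17−18)² + (4−2)² = 1 + 4 = 5
d²(X, Station 2) = (17−15)² + (4−14)² = 4 + 100 = 104
d²(X, Station 3) = (17−11)² + (4−7)² = 36 + 9 = 45
d²(X, Station 4) = (17−18)² + (4−18)² = 1 + 196 = 197
d²(X, Station 5) = (17−14)² + (4−11)² = 9 + 49 = 58
Sorted ascending: Station 1, Station 3, Station 5, Station 2, … — the third-nearest is Station 5.

Station 5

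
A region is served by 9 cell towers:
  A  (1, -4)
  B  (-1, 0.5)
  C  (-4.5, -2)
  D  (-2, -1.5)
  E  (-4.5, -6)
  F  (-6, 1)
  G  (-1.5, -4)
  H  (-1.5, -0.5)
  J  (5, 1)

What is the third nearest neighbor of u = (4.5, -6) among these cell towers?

Compare squared distances (the ordering matches that of the actual distances):
|uA|² = 12.25 + 4 = 16.25
|uB|² = 30.25 + 42.25 = 72.5
|uC|² = 81 + 16 = 97
|uD|² = 42.25 + 20.25 = 62.5
|uE|² = 81 + 0 = 81
|uF|² = 110.25 + 49 = 159.25
|uG|² = 36 + 4 = 40
|uH|² = 36 + 30.25 = 66.25
|uJ|² = 0.25 + 49 = 49.25
Sorted ascending: A, G, J, D, … — the third-nearest is J.

J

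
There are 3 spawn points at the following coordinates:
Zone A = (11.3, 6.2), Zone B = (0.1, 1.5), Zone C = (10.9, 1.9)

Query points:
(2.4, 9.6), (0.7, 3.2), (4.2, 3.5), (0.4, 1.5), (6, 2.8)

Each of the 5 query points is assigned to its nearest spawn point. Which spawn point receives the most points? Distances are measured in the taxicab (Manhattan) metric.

(2.4, 9.6) — d to each: Zone A:12.3, Zone B:10.4, Zone C:16.2 → nearest is Zone B
(0.7, 3.2) — d to each: Zone A:13.6, Zone B:2.3, Zone C:11.5 → nearest is Zone B
(4.2, 3.5) — d to each: Zone A:9.8, Zone B:6.1, Zone C:8.3 → nearest is Zone B
(0.4, 1.5) — d to each: Zone A:15.6, Zone B:0.3, Zone C:10.9 → nearest is Zone B
(6, 2.8) — d to each: Zone A:8.7, Zone B:7.2, Zone C:5.8 → nearest is Zone C
Tally — Zone B:4, Zone C:1. Zone B captures the most (4).

Zone B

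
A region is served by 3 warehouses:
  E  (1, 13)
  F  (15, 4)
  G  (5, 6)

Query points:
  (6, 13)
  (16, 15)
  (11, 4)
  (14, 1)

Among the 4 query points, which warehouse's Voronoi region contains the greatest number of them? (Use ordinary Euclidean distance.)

(6, 13) — d² to each: E:25, F:162, G:50 → nearest is E
(16, 15) — d² to each: E:229, F:122, G:202 → nearest is F
(11, 4) — d² to each: E:181, F:16, G:40 → nearest is F
(14, 1) — d² to each: E:313, F:10, G:106 → nearest is F
Tally — E:1, F:3. F captures the most (3).

F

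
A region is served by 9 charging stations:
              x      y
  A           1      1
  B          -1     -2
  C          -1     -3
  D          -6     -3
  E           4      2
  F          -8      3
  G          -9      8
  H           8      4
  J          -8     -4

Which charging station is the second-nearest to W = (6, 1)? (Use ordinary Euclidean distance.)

Compare squared distances (the ordering matches that of the actual distances):
|WA|² = 25 + 0 = 25
|WB|² = 49 + 9 = 58
|WC|² = 49 + 16 = 65
|WD|² = 144 + 16 = 160
|WE|² = 4 + 1 = 5
|WF|² = 196 + 4 = 200
|WG|² = 225 + 49 = 274
|WH|² = 4 + 9 = 13
|WJ|² = 196 + 25 = 221
Sorted ascending: E, H, A, … — the second-nearest is H.

H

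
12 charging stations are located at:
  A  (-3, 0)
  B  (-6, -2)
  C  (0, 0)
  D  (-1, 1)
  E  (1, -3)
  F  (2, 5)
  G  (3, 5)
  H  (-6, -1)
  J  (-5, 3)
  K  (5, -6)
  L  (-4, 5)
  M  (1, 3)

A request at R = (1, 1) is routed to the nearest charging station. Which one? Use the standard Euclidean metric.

Compare squared distances (the ordering matches that of the actual distances):
|RA|² = 16 + 1 = 17
|RB|² = 49 + 9 = 58
|RC|² = 1 + 1 = 2
|RD|² = 4 + 0 = 4
|RE|² = 0 + 16 = 16
|RF|² = 1 + 16 = 17
|RG|² = 4 + 16 = 20
|RH|² = 49 + 4 = 53
|RJ|² = 36 + 4 = 40
|RK|² = 16 + 49 = 65
|RL|² = 25 + 16 = 41
|RM|² = 0 + 4 = 4
C is nearest.

C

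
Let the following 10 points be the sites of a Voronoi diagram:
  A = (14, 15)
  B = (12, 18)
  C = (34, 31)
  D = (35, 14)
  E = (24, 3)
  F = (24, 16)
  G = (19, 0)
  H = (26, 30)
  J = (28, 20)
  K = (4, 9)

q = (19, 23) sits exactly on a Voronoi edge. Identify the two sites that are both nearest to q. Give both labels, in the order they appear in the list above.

Squared distances from q to each site:
|qA|² = (19−14)² + (23−15)² = 25 + 64 = 89
|qB|² = (19−12)² + (23−18)² = 49 + 25 = 74
|qC|² = (19−34)² + (23−31)² = 225 + 64 = 289
|qD|² = (19−35)² + (23−14)² = 256 + 81 = 337
|qE|² = (19−24)² + (23−3)² = 25 + 400 = 425
|qF|² = (19−24)² + (23−16)² = 25 + 49 = 74
|qG|² = (19−19)² + (23−0)² = 0 + 529 = 529
|qH|² = (19−26)² + (23−30)² = 49 + 49 = 98
|qJ|² = (19−28)² + (23−20)² = 81 + 9 = 90
|qK|² = (19−4)² + (23−9)² = 225 + 196 = 421
q is equidistant from B and F (both at squared distance 74), and every other site is strictly farther — so q lies on the B–F Voronoi edge.

B and F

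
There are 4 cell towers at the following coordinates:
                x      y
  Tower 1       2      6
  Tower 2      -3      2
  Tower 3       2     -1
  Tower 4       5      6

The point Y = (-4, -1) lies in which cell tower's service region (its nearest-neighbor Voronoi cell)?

Tower 2

Since √ is increasing, it suffices to compare squared distances:
d²(Y, Tower 1) = (-4−2)² + (-1−6)² = 36 + 49 = 85
d²(Y, Tower 2) = (-4−(-3))² + (-1−2)² = 1 + 9 = 10
d²(Y, Tower 3) = (-4−2)² + (-1−(-1))² = 36 + 0 = 36
d²(Y, Tower 4) = (-4−5)² + (-1−6)² = 81 + 49 = 130
Tower 2 is nearest.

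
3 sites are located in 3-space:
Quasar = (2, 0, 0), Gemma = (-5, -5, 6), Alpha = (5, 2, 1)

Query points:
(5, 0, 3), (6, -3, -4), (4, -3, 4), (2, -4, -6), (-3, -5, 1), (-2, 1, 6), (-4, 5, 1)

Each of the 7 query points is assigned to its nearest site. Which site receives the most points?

(5, 0, 3) — d² to each: Quasar:18, Gemma:134, Alpha:8 → nearest is Alpha
(6, -3, -4) — d² to each: Quasar:41, Gemma:225, Alpha:51 → nearest is Quasar
(4, -3, 4) — d² to each: Quasar:29, Gemma:89, Alpha:35 → nearest is Quasar
(2, -4, -6) — d² to each: Quasar:52, Gemma:194, Alpha:94 → nearest is Quasar
(-3, -5, 1) — d² to each: Quasar:51, Gemma:29, Alpha:113 → nearest is Gemma
(-2, 1, 6) — d² to each: Quasar:53, Gemma:45, Alpha:75 → nearest is Gemma
(-4, 5, 1) — d² to each: Quasar:62, Gemma:126, Alpha:90 → nearest is Quasar
Tally — Quasar:4, Gemma:2, Alpha:1. Quasar captures the most (4).

Quasar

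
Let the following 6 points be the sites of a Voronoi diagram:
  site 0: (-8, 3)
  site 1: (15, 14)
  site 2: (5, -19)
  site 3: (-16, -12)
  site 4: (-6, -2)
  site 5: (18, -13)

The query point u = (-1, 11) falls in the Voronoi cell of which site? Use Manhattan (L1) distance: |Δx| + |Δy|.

site 0

d(u, site 0) = |-1−(-8)| + |11−3| = 7 + 8 = 15
d(u, site 1) = |-1−15| + |11−14| = 16 + 3 = 19
d(u, site 2) = |-1−5| + |11−(-19)| = 6 + 30 = 36
d(u, site 3) = |-1−(-16)| + |11−(-12)| = 15 + 23 = 38
d(u, site 4) = |-1−(-6)| + |11−(-2)| = 5 + 13 = 18
d(u, site 5) = |-1−18| + |11−(-13)| = 19 + 24 = 43
site 0 is nearest.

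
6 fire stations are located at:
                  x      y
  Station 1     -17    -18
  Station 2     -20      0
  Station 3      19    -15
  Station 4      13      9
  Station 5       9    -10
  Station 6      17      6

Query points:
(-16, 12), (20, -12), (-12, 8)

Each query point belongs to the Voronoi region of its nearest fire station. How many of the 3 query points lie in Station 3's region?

(-16, 12) — d² to each: Station 1:901, Station 2:160, Station 3:1954, Station 4:850, Station 5:1109, Station 6:1125 → nearest is Station 2
(20, -12) — d² to each: Station 1:1405, Station 2:1744, Station 3:10, Station 4:490, Station 5:125, Station 6:333 → nearest is Station 3
(-12, 8) — d² to each: Station 1:701, Station 2:128, Station 3:1490, Station 4:626, Station 5:765, Station 6:845 → nearest is Station 2
1 of the 3 points has Station 3 as nearest.

1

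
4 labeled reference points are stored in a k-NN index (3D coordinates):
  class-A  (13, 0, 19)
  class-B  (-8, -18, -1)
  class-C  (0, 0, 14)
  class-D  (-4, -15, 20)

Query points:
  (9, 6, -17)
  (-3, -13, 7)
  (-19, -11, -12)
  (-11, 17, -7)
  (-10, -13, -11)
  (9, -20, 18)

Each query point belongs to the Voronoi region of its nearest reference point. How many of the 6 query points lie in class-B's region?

(9, 6, -17) — d² to each: class-A:1348, class-B:1121, class-C:1078, class-D:1979 → nearest is class-C
(-3, -13, 7) — d² to each: class-A:569, class-B:114, class-C:227, class-D:174 → nearest is class-B
(-19, -11, -12) — d² to each: class-A:2106, class-B:291, class-C:1158, class-D:1265 → nearest is class-B
(-11, 17, -7) — d² to each: class-A:1541, class-B:1270, class-C:851, class-D:1802 → nearest is class-C
(-10, -13, -11) — d² to each: class-A:1598, class-B:129, class-C:894, class-D:1001 → nearest is class-B
(9, -20, 18) — d² to each: class-A:417, class-B:654, class-C:497, class-D:198 → nearest is class-D
3 of the 6 points have class-B as nearest.

3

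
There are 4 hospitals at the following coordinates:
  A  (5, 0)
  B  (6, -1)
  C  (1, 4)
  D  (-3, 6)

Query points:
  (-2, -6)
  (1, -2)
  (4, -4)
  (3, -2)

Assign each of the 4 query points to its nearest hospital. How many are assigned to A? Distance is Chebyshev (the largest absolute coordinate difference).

(-2, -6) — d to each: A:7, B:8, C:10, D:12 → nearest is A
(1, -2) — d to each: A:4, B:5, C:6, D:8 → nearest is A
(4, -4) — d to each: A:4, B:3, C:8, D:10 → nearest is B
(3, -2) — d to each: A:2, B:3, C:6, D:8 → nearest is A
3 of the 4 points have A as nearest.

3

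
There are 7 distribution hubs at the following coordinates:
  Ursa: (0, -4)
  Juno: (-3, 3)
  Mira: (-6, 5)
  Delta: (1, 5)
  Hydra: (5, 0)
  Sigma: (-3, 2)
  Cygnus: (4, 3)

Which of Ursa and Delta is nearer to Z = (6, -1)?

Ursa

Compare squared distances:
d²(Z, Ursa) = (6−0)² + (-1−(-4))² = 36 + 9 = 45
d²(Z, Delta) = (6−1)² + (-1−5)² = 25 + 36 = 61
45 < 61, so Ursa is closer.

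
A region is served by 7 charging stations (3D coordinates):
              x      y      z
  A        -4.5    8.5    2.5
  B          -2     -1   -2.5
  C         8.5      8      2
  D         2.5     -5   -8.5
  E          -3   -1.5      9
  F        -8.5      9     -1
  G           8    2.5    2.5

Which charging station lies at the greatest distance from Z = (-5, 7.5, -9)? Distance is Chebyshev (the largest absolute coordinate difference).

d(Z,A) = max(0.5, 1, 11.5) = 11.5
d(Z,B) = max(3, 8.5, 6.5) = 8.5
d(Z,C) = max(13.5, 0.5, 11) = 13.5
d(Z,D) = max(7.5, 12.5, 0.5) = 12.5
d(Z,E) = max(2, 9, 18) = 18
d(Z,F) = max(3.5, 1.5, 8) = 8
d(Z,G) = max(13, 5, 11.5) = 13
The largest is to E.

E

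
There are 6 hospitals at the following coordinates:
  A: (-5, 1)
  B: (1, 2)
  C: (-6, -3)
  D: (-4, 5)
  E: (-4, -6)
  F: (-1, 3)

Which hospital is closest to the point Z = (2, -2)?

Since √ is increasing, it suffices to compare squared distances:
|ZA|² = 49 + 9 = 58
|ZB|² = 1 + 16 = 17
|ZC|² = 64 + 1 = 65
|ZD|² = 36 + 49 = 85
|ZE|² = 36 + 16 = 52
|ZF|² = 9 + 25 = 34
The smallest is to B, so Z lies in the Voronoi region of B.

B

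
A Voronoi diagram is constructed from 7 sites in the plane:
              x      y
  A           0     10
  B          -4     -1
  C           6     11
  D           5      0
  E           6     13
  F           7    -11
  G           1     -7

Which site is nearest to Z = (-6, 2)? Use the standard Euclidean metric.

Squared Euclidean distances:
|ZA|² = (-6−0)² + (2−10)² = 36 + 64 = 100
|ZB|² = (-6−(-4))² + (2−(-1))² = 4 + 9 = 13
|ZC|² = (-6−6)² + (2−11)² = 144 + 81 = 225
|ZD|² = (-6−5)² + (2−0)² = 121 + 4 = 125
|ZE|² = (-6−6)² + (2−13)² = 144 + 121 = 265
|ZF|² = (-6−7)² + (2−(-11))² = 169 + 169 = 338
|ZG|² = (-6−1)² + (2−(-7))² = 49 + 81 = 130
The smallest is to B, so Z lies in the Voronoi region of B.

B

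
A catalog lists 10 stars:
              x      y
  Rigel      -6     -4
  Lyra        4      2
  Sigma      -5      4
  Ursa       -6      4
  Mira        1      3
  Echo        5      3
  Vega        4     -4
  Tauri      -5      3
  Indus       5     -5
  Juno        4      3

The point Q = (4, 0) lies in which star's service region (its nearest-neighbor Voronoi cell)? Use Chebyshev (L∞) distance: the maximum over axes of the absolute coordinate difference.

Lyra

d(Q, Rigel) = max(10, 4) = 10
d(Q, Lyra) = max(0, 2) = 2
d(Q, Sigma) = max(9, 4) = 9
d(Q, Ursa) = max(10, 4) = 10
d(Q, Mira) = max(3, 3) = 3
d(Q, Echo) = max(1, 3) = 3
d(Q, Vega) = max(0, 4) = 4
d(Q, Tauri) = max(9, 3) = 9
d(Q, Indus) = max(1, 5) = 5
d(Q, Juno) = max(0, 3) = 3
Minimum is at Lyra.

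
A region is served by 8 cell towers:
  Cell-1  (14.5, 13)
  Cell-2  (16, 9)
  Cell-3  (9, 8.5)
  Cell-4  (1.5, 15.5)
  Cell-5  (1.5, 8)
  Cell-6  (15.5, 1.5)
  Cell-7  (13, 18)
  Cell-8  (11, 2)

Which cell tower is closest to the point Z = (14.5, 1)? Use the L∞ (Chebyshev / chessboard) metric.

d(Z, Cell-1) = max(0, 12) = 12
d(Z, Cell-2) = max(1.5, 8) = 8
d(Z, Cell-3) = max(5.5, 7.5) = 7.5
d(Z, Cell-4) = max(13, 14.5) = 14.5
d(Z, Cell-5) = max(13, 7) = 13
d(Z, Cell-6) = max(1, 0.5) = 1
d(Z, Cell-7) = max(1.5, 17) = 17
d(Z, Cell-8) = max(3.5, 1) = 3.5
Cell-6 is nearest.

Cell-6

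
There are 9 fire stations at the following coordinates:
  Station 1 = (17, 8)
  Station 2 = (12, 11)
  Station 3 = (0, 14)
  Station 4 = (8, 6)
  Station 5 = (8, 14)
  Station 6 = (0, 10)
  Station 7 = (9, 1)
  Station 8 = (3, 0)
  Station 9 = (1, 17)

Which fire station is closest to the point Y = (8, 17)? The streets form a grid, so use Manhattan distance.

d(Y, Station 1) = 9 + 9 = 18
d(Y, Station 2) = 4 + 6 = 10
d(Y, Station 3) = 8 + 3 = 11
d(Y, Station 4) = 0 + 11 = 11
d(Y, Station 5) = 0 + 3 = 3
d(Y, Station 6) = 8 + 7 = 15
d(Y, Station 7) = 1 + 16 = 17
d(Y, Station 8) = 5 + 17 = 22
d(Y, Station 9) = 7 + 0 = 7
The smallest is to Station 5, so Y lies in the Voronoi region of Station 5.

Station 5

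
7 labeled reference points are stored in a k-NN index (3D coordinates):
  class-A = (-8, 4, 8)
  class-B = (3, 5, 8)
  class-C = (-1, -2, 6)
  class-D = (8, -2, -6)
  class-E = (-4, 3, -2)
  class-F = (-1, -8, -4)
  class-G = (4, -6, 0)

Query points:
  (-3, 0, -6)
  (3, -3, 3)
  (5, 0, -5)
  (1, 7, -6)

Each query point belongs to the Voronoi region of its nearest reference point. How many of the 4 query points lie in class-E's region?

2

(-3, 0, -6) — d² to each: class-A:237, class-B:257, class-C:152, class-D:125, class-E:26, class-F:72, class-G:121 → nearest is class-E
(3, -3, 3) — d² to each: class-A:195, class-B:89, class-C:26, class-D:107, class-E:110, class-F:90, class-G:19 → nearest is class-G
(5, 0, -5) — d² to each: class-A:354, class-B:198, class-C:161, class-D:14, class-E:99, class-F:101, class-G:62 → nearest is class-D
(1, 7, -6) — d² to each: class-A:286, class-B:204, class-C:229, class-D:130, class-E:57, class-F:233, class-G:214 → nearest is class-E
2 of the 4 points have class-E as nearest.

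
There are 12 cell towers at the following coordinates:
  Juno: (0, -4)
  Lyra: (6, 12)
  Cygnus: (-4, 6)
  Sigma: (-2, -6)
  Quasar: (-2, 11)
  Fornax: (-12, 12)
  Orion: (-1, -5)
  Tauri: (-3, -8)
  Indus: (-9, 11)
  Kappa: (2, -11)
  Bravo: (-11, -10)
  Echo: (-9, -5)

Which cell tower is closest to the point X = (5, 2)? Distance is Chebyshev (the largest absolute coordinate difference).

d(X, Juno) = max(5, 6) = 6
d(X, Lyra) = max(1, 10) = 10
d(X, Cygnus) = max(9, 4) = 9
d(X, Sigma) = max(7, 8) = 8
d(X, Quasar) = max(7, 9) = 9
d(X, Fornax) = max(17, 10) = 17
d(X, Orion) = max(6, 7) = 7
d(X, Tauri) = max(8, 10) = 10
d(X, Indus) = max(14, 9) = 14
d(X, Kappa) = max(3, 13) = 13
d(X, Bravo) = max(16, 12) = 16
d(X, Echo) = max(14, 7) = 14
The smallest is to Juno, so X lies in the Voronoi region of Juno.

Juno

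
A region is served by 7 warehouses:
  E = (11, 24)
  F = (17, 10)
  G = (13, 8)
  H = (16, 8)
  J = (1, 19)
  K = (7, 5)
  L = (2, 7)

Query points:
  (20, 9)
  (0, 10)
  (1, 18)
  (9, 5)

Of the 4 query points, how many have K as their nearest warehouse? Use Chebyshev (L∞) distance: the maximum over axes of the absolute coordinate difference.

(20, 9) — d to each: E:15, F:3, G:7, H:4, J:19, K:13, L:18 → nearest is F
(0, 10) — d to each: E:14, F:17, G:13, H:16, J:9, K:7, L:3 → nearest is L
(1, 18) — d to each: E:10, F:16, G:12, H:15, J:1, K:13, L:11 → nearest is J
(9, 5) — d to each: E:19, F:8, G:4, H:7, J:14, K:2, L:7 → nearest is K
1 of the 4 points has K as nearest.

1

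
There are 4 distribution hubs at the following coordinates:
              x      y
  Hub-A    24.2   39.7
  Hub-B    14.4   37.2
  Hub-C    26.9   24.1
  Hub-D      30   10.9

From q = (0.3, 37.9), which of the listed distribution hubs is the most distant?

Squared Euclidean distances:
d²(q, Hub-A) = (0.3−24.2)² + (37.9−39.7)² = 571.21 + 3.24 = 574.45
d²(q, Hub-B) = (0.3−14.4)² + (37.9−37.2)² = 198.81 + 0.49 = 199.3
d²(q, Hub-C) = (0.3−26.9)² + (37.9−24.1)² = 707.56 + 190.44 = 898
d²(q, Hub-D) = (0.3−30)² + (37.9−10.9)² = 882.09 + 729 = 1611.09
The largest is to Hub-D.

Hub-D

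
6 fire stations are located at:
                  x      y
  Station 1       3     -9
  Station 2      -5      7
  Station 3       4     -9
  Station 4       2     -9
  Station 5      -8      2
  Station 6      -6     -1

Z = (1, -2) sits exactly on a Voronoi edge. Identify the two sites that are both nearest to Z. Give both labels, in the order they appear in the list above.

Station 4 and Station 6

Squared distances from Z to each site:
d²(Z, Station 1) = (1−3)² + (-2−(-9))² = 4 + 49 = 53
d²(Z, Station 2) = (1−(-5))² + (-2−7)² = 36 + 81 = 117
d²(Z, Station 3) = (1−4)² + (-2−(-9))² = 9 + 49 = 58
d²(Z, Station 4) = (1−2)² + (-2−(-9))² = 1 + 49 = 50
d²(Z, Station 5) = (1−(-8))² + (-2−2)² = 81 + 16 = 97
d²(Z, Station 6) = (1−(-6))² + (-2−(-1))² = 49 + 1 = 50
Z is equidistant from Station 4 and Station 6 (both at squared distance 50), and every other site is strictly farther — so Z lies on the Station 4–Station 6 Voronoi edge.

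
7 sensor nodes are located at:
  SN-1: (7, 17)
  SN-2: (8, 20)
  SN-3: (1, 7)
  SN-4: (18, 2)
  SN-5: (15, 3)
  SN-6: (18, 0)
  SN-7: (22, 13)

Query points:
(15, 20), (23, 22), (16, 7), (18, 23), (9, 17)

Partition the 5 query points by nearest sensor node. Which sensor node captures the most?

(15, 20) — d² to each: SN-1:73, SN-2:49, SN-3:365, SN-4:333, SN-5:289, SN-6:409, SN-7:98 → nearest is SN-2
(23, 22) — d² to each: SN-1:281, SN-2:229, SN-3:709, SN-4:425, SN-5:425, SN-6:509, SN-7:82 → nearest is SN-7
(16, 7) — d² to each: SN-1:181, SN-2:233, SN-3:225, SN-4:29, SN-5:17, SN-6:53, SN-7:72 → nearest is SN-5
(18, 23) — d² to each: SN-1:157, SN-2:109, SN-3:545, SN-4:441, SN-5:409, SN-6:529, SN-7:116 → nearest is SN-2
(9, 17) — d² to each: SN-1:4, SN-2:10, SN-3:164, SN-4:306, SN-5:232, SN-6:370, SN-7:185 → nearest is SN-1
Tally — SN-1:1, SN-2:2, SN-5:1, SN-7:1. SN-2 captures the most (2).

SN-2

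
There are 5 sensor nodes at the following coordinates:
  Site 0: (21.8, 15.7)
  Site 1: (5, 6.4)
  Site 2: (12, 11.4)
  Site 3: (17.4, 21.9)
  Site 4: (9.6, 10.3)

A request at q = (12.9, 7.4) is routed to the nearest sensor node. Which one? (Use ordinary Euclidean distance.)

Site 2

Since √ is increasing, it suffices to compare squared distances:
d²(q, Site 0) = (12.9−21.8)² + (7.4−15.7)² = 79.21 + 68.89 = 148.1
d²(q, Site 1) = (12.9−5)² + (7.4−6.4)² = 62.41 + 1 = 63.41
d²(q, Site 2) = (12.9−12)² + (7.4−11.4)² = 0.81 + 16 = 16.81
d²(q, Site 3) = (12.9−17.4)² + (7.4−21.9)² = 20.25 + 210.25 = 230.5
d²(q, Site 4) = (12.9−9.6)² + (7.4−10.3)² = 10.89 + 8.41 = 19.3
The smallest is to Site 2, so q lies in the Voronoi region of Site 2.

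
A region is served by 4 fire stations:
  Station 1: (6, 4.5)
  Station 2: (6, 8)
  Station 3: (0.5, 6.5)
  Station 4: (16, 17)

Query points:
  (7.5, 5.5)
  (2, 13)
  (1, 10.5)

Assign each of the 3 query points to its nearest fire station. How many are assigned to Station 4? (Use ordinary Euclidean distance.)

0

(7.5, 5.5) — d² to each: Station 1:3.25, Station 2:8.5, Station 3:50, Station 4:204.5 → nearest is Station 1
(2, 13) — d² to each: Station 1:88.25, Station 2:41, Station 3:44.5, Station 4:212 → nearest is Station 2
(1, 10.5) — d² to each: Station 1:61, Station 2:31.25, Station 3:16.25, Station 4:267.25 → nearest is Station 3
0 of the 3 points have Station 4 as nearest.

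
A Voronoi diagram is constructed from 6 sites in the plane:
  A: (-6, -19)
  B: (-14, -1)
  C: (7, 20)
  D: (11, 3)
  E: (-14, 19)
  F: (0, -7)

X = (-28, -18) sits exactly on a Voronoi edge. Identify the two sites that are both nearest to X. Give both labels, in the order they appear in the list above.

Squared distances from X to each site:
|XA|² = (-28−(-6))² + (-18−(-19))² = 484 + 1 = 485
|XB|² = (-28−(-14))² + (-18−(-1))² = 196 + 289 = 485
|XC|² = (-28−7)² + (-18−20)² = 1225 + 1444 = 2669
|XD|² = (-28−11)² + (-18−3)² = 1521 + 441 = 1962
|XE|² = (-28−(-14))² + (-18−19)² = 196 + 1369 = 1565
|XF|² = (-28−0)² + (-18−(-7))² = 784 + 121 = 905
X is equidistant from A and B (both at squared distance 485), and every other site is strictly farther — so X lies on the A–B Voronoi edge.

A and B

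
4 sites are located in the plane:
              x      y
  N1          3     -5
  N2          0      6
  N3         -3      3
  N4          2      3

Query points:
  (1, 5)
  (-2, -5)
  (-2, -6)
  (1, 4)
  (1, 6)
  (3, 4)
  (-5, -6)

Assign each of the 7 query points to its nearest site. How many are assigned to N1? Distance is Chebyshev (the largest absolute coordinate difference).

(1, 5) — d to each: N1:10, N2:1, N3:4, N4:2 → nearest is N2
(-2, -5) — d to each: N1:5, N2:11, N3:8, N4:8 → nearest is N1
(-2, -6) — d to each: N1:5, N2:12, N3:9, N4:9 → nearest is N1
(1, 4) — d to each: N1:9, N2:2, N3:4, N4:1 → nearest is N4
(1, 6) — d to each: N1:11, N2:1, N3:4, N4:3 → nearest is N2
(3, 4) — d to each: N1:9, N2:3, N3:6, N4:1 → nearest is N4
(-5, -6) — d to each: N1:8, N2:12, N3:9, N4:9 → nearest is N1
3 of the 7 points have N1 as nearest.

3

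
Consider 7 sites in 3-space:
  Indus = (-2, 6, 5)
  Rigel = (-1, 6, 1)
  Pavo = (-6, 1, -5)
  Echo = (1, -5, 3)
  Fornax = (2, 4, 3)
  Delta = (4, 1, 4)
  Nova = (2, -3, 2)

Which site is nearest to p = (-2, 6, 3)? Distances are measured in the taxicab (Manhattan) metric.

d(p, Indus) = 0 + 0 + 2 = 2
d(p, Rigel) = 1 + 0 + 2 = 3
d(p, Pavo) = 4 + 5 + 8 = 17
d(p, Echo) = 3 + 11 + 0 = 14
d(p, Fornax) = 4 + 2 + 0 = 6
d(p, Delta) = 6 + 5 + 1 = 12
d(p, Nova) = 4 + 9 + 1 = 14
Minimum is at Indus.

Indus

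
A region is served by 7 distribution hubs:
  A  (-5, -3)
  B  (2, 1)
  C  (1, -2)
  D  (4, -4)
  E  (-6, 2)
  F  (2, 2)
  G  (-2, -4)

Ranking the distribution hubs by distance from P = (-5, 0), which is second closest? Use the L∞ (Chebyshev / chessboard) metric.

d(P,A) = max(0, 3) = 3
d(P,B) = max(7, 1) = 7
d(P,C) = max(6, 2) = 6
d(P,D) = max(9, 4) = 9
d(P,E) = max(1, 2) = 2
d(P,F) = max(7, 2) = 7
d(P,G) = max(3, 4) = 4
Sorted ascending: E, A, G, … — the second-nearest is A.

A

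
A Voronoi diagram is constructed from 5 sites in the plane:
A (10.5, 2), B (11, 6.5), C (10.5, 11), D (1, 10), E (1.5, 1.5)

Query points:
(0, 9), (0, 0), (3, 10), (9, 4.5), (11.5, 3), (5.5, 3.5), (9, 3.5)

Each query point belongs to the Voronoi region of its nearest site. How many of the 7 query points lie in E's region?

2

(0, 9) — d² to each: A:159.25, B:127.25, C:114.25, D:2, E:58.5 → nearest is D
(0, 0) — d² to each: A:114.25, B:163.25, C:231.25, D:101, E:4.5 → nearest is E
(3, 10) — d² to each: A:120.25, B:76.25, C:57.25, D:4, E:74.5 → nearest is D
(9, 4.5) — d² to each: A:8.5, B:8, C:44.5, D:94.25, E:65.25 → nearest is B
(11.5, 3) — d² to each: A:2, B:12.5, C:65, D:159.25, E:102.25 → nearest is A
(5.5, 3.5) — d² to each: A:27.25, B:39.25, C:81.25, D:62.5, E:20 → nearest is E
(9, 3.5) — d² to each: A:4.5, B:13, C:58.5, D:106.25, E:60.25 → nearest is A
2 of the 7 points have E as nearest.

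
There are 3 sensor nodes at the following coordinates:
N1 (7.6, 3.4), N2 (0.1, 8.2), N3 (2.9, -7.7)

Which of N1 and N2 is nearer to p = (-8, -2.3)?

N2

Compare squared distances:
|pN1|² = (-8−7.6)² + (-2.3−3.4)² = 243.36 + 32.49 = 275.85
|pN2|² = (-8−0.1)² + (-2.3−8.2)² = 65.61 + 110.25 = 175.86
275.85 > 175.86, so N2 is closer.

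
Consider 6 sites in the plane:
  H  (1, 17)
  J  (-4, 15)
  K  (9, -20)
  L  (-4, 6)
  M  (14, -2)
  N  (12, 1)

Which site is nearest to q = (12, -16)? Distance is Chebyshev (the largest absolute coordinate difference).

d(q,H) = max(11, 33) = 33
d(q,J) = max(16, 31) = 31
d(q,K) = max(3, 4) = 4
d(q,L) = max(16, 22) = 22
d(q,M) = max(2, 14) = 14
d(q,N) = max(0, 17) = 17
The smallest is to K, so q lies in the Voronoi region of K.

K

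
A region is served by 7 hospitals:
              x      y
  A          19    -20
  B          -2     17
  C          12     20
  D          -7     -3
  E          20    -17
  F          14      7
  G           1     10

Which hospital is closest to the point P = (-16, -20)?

Since √ is increasing, it suffices to compare squared distances:
|PA|² = (-16−19)² + (-20−(-20))² = 1225 + 0 = 1225
|PB|² = (-16−(-2))² + (-20−17)² = 196 + 1369 = 1565
|PC|² = (-16−12)² + (-20−20)² = 784 + 1600 = 2384
|PD|² = (-16−(-7))² + (-20−(-3))² = 81 + 289 = 370
|PE|² = (-16−20)² + (-20−(-17))² = 1296 + 9 = 1305
|PF|² = (-16−14)² + (-20−7)² = 900 + 729 = 1629
|PG|² = (-16−1)² + (-20−10)² = 289 + 900 = 1189
Minimum is at D.

D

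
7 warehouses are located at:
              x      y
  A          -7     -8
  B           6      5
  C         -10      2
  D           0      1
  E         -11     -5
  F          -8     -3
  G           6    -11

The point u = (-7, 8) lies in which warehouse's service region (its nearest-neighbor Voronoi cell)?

C

Compare squared distances (the ordering matches that of the actual distances):
|uA|² = 0 + 256 = 256
|uB|² = 169 + 9 = 178
|uC|² = 9 + 36 = 45
|uD|² = 49 + 49 = 98
|uE|² = 16 + 169 = 185
|uF|² = 1 + 121 = 122
|uG|² = 169 + 361 = 530
C is nearest.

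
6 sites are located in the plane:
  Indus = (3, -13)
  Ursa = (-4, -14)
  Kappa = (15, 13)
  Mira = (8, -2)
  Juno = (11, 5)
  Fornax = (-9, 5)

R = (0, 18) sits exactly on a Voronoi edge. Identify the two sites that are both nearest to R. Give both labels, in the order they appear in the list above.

Squared distances from R to each site:
d²(R, Indus) = (0−3)² + (18−(-13))² = 9 + 961 = 970
d²(R, Ursa) = (0−(-4))² + (18−(-14))² = 16 + 1024 = 1040
d²(R, Kappa) = (0−15)² + (18−13)² = 225 + 25 = 250
d²(R, Mira) = (0−8)² + (18−(-2))² = 64 + 400 = 464
d²(R, Juno) = (0−11)² + (18−5)² = 121 + 169 = 290
d²(R, Fornax) = (0−(-9))² + (18−5)² = 81 + 169 = 250
R is equidistant from Kappa and Fornax (both at squared distance 250), and every other site is strictly farther — so R lies on the Kappa–Fornax Voronoi edge.

Kappa and Fornax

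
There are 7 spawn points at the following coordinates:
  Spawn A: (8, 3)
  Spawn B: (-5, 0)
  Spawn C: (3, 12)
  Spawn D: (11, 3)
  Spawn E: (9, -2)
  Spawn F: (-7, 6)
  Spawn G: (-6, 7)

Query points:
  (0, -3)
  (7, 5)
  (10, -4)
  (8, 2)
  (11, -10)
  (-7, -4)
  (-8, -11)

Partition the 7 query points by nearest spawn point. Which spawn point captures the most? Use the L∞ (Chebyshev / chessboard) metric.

(0, -3) — d to each: Spawn A:8, Spawn B:5, Spawn C:15, Spawn D:11, Spawn E:9, Spawn F:9, Spawn G:10 → nearest is Spawn B
(7, 5) — d to each: Spawn A:2, Spawn B:12, Spawn C:7, Spawn D:4, Spawn E:7, Spawn F:14, Spawn G:13 → nearest is Spawn A
(10, -4) — d to each: Spawn A:7, Spawn B:15, Spawn C:16, Spawn D:7, Spawn E:2, Spawn F:17, Spawn G:16 → nearest is Spawn E
(8, 2) — d to each: Spawn A:1, Spawn B:13, Spawn C:10, Spawn D:3, Spawn E:4, Spawn F:15, Spawn G:14 → nearest is Spawn A
(11, -10) — d to each: Spawn A:13, Spawn B:16, Spawn C:22, Spawn D:13, Spawn E:8, Spawn F:18, Spawn G:17 → nearest is Spawn E
(-7, -4) — d to each: Spawn A:15, Spawn B:4, Spawn C:16, Spawn D:18, Spawn E:16, Spawn F:10, Spawn G:11 → nearest is Spawn B
(-8, -11) — d to each: Spawn A:16, Spawn B:11, Spawn C:23, Spawn D:19, Spawn E:17, Spawn F:17, Spawn G:18 → nearest is Spawn B
Tally — Spawn A:2, Spawn B:3, Spawn E:2. Spawn B captures the most (3).

Spawn B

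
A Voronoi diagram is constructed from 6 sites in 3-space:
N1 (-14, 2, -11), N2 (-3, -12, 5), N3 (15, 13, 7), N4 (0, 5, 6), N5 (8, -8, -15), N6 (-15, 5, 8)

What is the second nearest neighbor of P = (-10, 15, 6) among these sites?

Squared Euclidean distances:
|PN1|² = (-10−(-14))² + (15−2)² + (6−(-11))² = 16 + 169 + 289 = 474
|PN2|² = (-10−(-3))² + (15−(-12))² + (6−5)² = 49 + 729 + 1 = 779
|PN3|² = (-10−15)² + (15−13)² + (6−7)² = 625 + 4 + 1 = 630
|PN4|² = (-10−0)² + (15−5)² + (6−6)² = 100 + 100 + 0 = 200
|PN5|² = (-10−8)² + (15−(-8))² + (6−(-15))² = 324 + 529 + 441 = 1294
|PN6|² = (-10−(-15))² + (15−5)² + (6−8)² = 25 + 100 + 4 = 129
Sorted ascending: N6, N4, N1, … — the second-nearest is N4.

N4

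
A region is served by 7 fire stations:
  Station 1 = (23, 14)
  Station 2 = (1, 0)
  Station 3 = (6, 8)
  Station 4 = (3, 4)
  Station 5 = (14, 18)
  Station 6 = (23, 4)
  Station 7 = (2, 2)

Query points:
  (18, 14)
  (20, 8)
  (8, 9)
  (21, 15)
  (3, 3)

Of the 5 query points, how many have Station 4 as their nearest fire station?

(18, 14) — d² to each: Station 1:25, Station 2:485, Station 3:180, Station 4:325, Station 5:32, Station 6:125, Station 7:400 → nearest is Station 1
(20, 8) — d² to each: Station 1:45, Station 2:425, Station 3:196, Station 4:305, Station 5:136, Station 6:25, Station 7:360 → nearest is Station 6
(8, 9) — d² to each: Station 1:250, Station 2:130, Station 3:5, Station 4:50, Station 5:117, Station 6:250, Station 7:85 → nearest is Station 3
(21, 15) — d² to each: Station 1:5, Station 2:625, Station 3:274, Station 4:445, Station 5:58, Station 6:125, Station 7:530 → nearest is Station 1
(3, 3) — d² to each: Station 1:521, Station 2:13, Station 3:34, Station 4:1, Station 5:346, Station 6:401, Station 7:2 → nearest is Station 4
1 of the 5 points has Station 4 as nearest.

1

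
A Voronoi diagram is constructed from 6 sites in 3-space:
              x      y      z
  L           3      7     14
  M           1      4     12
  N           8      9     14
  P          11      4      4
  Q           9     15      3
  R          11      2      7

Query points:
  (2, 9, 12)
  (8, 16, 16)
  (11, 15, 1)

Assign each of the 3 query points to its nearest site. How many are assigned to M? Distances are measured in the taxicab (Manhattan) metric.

0

(2, 9, 12) — d to each: L:5, M:6, N:8, P:22, Q:22, R:21 → nearest is L
(8, 16, 16) — d to each: L:16, M:23, N:9, P:27, Q:15, R:26 → nearest is N
(11, 15, 1) — d to each: L:29, M:32, N:22, P:14, Q:4, R:19 → nearest is Q
0 of the 3 points have M as nearest.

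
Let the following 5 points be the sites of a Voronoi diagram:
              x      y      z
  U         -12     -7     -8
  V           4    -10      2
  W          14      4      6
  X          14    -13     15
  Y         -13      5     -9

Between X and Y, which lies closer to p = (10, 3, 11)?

X

Compare squared distances:
|pX|² = (10−14)² + (3−(-13))² + (11−15)² = 16 + 256 + 16 = 288
|pY|² = (10−(-13))² + (3−5)² + (11−(-9))² = 529 + 4 + 400 = 933
288 < 933, so X is closer.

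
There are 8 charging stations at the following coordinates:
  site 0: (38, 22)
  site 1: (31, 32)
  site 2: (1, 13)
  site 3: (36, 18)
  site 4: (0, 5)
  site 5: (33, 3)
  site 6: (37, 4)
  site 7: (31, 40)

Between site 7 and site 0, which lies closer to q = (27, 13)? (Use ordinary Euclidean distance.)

Compare squared distances:
d²(q, site 7) = (27−31)² + (13−40)² = 16 + 729 = 745
d²(q, site 0) = (27−38)² + (13−22)² = 121 + 81 = 202
745 > 202, so site 0 is closer.

site 0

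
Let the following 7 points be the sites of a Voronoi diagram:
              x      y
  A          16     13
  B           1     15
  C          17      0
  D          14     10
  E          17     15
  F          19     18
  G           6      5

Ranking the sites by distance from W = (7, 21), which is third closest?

A

Squared Euclidean distances:
|WA|² = (7−16)² + (21−13)² = 81 + 64 = 145
|WB|² = (7−1)² + (21−15)² = 36 + 36 = 72
|WC|² = (7−17)² + (21−0)² = 100 + 441 = 541
|WD|² = (7−14)² + (21−10)² = 49 + 121 = 170
|WE|² = (7−17)² + (21−15)² = 100 + 36 = 136
|WF|² = (7−19)² + (21−18)² = 144 + 9 = 153
|WG|² = (7−6)² + (21−5)² = 1 + 256 = 257
Sorted ascending: B, E, A, F, … — the third-nearest is A.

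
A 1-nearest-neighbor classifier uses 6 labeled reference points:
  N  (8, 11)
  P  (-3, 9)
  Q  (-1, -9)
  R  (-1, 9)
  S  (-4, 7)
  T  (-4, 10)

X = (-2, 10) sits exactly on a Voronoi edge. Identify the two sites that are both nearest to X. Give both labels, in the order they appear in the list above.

Squared distances from X to each site:
|XN|² = 100 + 1 = 101
|XP|² = 1 + 1 = 2
|XQ|² = 1 + 361 = 362
|XR|² = 1 + 1 = 2
|XS|² = 4 + 9 = 13
|XT|² = 4 + 0 = 4
X is equidistant from P and R (both at squared distance 2), and every other site is strictly farther — so X lies on the P–R Voronoi edge.

P and R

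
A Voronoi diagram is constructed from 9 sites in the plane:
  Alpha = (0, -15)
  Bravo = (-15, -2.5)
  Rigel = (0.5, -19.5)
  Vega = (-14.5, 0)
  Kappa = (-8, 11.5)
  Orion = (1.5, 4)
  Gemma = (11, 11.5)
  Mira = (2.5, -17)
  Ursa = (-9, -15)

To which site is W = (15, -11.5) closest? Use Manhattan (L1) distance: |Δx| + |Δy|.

Mira

d(W, Alpha) = 15 + 3.5 = 18.5
d(W, Bravo) = 30 + 9 = 39
d(W, Rigel) = 14.5 + 8 = 22.5
d(W, Vega) = 29.5 + 11.5 = 41
d(W, Kappa) = 23 + 23 = 46
d(W, Orion) = 13.5 + 15.5 = 29
d(W, Gemma) = 4 + 23 = 27
d(W, Mira) = 12.5 + 5.5 = 18
d(W, Ursa) = 24 + 3.5 = 27.5
The smallest is to Mira, so W lies in the Voronoi region of Mira.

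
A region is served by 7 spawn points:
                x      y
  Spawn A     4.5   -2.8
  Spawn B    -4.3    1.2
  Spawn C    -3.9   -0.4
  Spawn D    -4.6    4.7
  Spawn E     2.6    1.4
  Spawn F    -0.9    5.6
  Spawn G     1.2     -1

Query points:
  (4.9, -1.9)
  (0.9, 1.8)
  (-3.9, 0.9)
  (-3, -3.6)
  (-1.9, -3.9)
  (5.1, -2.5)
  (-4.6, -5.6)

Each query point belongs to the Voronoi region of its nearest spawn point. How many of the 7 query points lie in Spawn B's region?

(4.9, -1.9) — d² to each: Spawn A:0.97, Spawn B:94.25, Spawn C:79.69, Spawn D:133.81, Spawn E:16.18, Spawn F:89.89, Spawn G:14.5 → nearest is Spawn A
(0.9, 1.8) — d² to each: Spawn A:34.12, Spawn B:27.4, Spawn C:27.88, Spawn D:38.66, Spawn E:3.05, Spawn F:17.68, Spawn G:7.93 → nearest is Spawn E
(-3.9, 0.9) — d² to each: Spawn A:84.25, Spawn B:0.25, Spawn C:1.69, Spawn D:14.93, Spawn E:42.5, Spawn F:31.09, Spawn G:29.62 → nearest is Spawn B
(-3, -3.6) — d² to each: Spawn A:56.89, Spawn B:24.73, Spawn C:11.05, Spawn D:71.45, Spawn E:56.36, Spawn F:89.05, Spawn G:24.4 → nearest is Spawn C
(-1.9, -3.9) — d² to each: Spawn A:42.17, Spawn B:31.77, Spawn C:16.25, Spawn D:81.25, Spawn E:48.34, Spawn F:91.25, Spawn G:18.02 → nearest is Spawn C
(5.1, -2.5) — d² to each: Spawn A:0.45, Spawn B:102.05, Spawn C:85.41, Spawn D:145.93, Spawn E:21.46, Spawn F:101.61, Spawn G:17.46 → nearest is Spawn A
(-4.6, -5.6) — d² to each: Spawn A:90.65, Spawn B:46.33, Spawn C:27.53, Spawn D:106.09, Spawn E:100.84, Spawn F:139.13, Spawn G:54.8 → nearest is Spawn C
1 of the 7 points has Spawn B as nearest.

1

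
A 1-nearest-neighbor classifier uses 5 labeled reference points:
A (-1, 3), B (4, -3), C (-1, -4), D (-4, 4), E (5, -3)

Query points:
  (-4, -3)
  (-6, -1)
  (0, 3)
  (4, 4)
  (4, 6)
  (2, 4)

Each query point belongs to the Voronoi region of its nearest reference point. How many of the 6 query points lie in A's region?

(-4, -3) — d² to each: A:45, B:64, C:10, D:49, E:81 → nearest is C
(-6, -1) — d² to each: A:41, B:104, C:34, D:29, E:125 → nearest is D
(0, 3) — d² to each: A:1, B:52, C:50, D:17, E:61 → nearest is A
(4, 4) — d² to each: A:26, B:49, C:89, D:64, E:50 → nearest is A
(4, 6) — d² to each: A:34, B:81, C:125, D:68, E:82 → nearest is A
(2, 4) — d² to each: A:10, B:53, C:73, D:36, E:58 → nearest is A
4 of the 6 points have A as nearest.

4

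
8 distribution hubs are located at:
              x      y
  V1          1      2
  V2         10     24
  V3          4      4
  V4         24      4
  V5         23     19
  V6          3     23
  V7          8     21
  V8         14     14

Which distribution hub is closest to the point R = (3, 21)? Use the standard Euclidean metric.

Since √ is increasing, it suffices to compare squared distances:
|RV1|² = (3−1)² + (21−2)² = 4 + 361 = 365
|RV2|² = (3−10)² + (21−24)² = 49 + 9 = 58
|RV3|² = (3−4)² + (21−4)² = 1 + 289 = 290
|RV4|² = (3−24)² + (21−4)² = 441 + 289 = 730
|RV5|² = (3−23)² + (21−19)² = 400 + 4 = 404
|RV6|² = (3−3)² + (21−23)² = 0 + 4 = 4
|RV7|² = (3−8)² + (21−21)² = 25 + 0 = 25
|RV8|² = (3−14)² + (21−14)² = 121 + 49 = 170
The smallest is to V6, so R lies in the Voronoi region of V6.

V6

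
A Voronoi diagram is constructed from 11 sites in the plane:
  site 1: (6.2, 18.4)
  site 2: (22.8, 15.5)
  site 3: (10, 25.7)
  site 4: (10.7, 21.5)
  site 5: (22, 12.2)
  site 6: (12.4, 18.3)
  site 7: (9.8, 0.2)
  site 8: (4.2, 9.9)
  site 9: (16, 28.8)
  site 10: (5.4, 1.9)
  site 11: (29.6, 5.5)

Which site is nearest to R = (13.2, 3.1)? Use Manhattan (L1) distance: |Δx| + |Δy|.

d(R, site 1) = 7 + 15.3 = 22.3
d(R, site 2) = 9.6 + 12.4 = 22
d(R, site 3) = 3.2 + 22.6 = 25.8
d(R, site 4) = 2.5 + 18.4 = 20.9
d(R, site 5) = 8.8 + 9.1 = 17.9
d(R, site 6) = 0.8 + 15.2 = 16
d(R, site 7) = 3.4 + 2.9 = 6.3
d(R, site 8) = 9 + 6.8 = 15.8
d(R, site 9) = 2.8 + 25.7 = 28.5
d(R, site 10) = 7.8 + 1.2 = 9
d(R, site 11) = 16.4 + 2.4 = 18.8
The smallest is to site 7, so R lies in the Voronoi region of site 7.

site 7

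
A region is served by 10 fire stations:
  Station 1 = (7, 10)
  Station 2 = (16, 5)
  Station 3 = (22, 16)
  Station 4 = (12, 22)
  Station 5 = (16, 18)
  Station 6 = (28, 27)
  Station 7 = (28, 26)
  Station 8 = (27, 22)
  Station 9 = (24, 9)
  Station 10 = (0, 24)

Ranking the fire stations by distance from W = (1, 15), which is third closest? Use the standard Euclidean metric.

Squared Euclidean distances:
d²(W, Station 1) = (1−7)² + (15−10)² = 36 + 25 = 61
d²(W, Station 2) = (1−16)² + (15−5)² = 225 + 100 = 325
d²(W, Station 3) = (1−22)² + (15−16)² = 441 + 1 = 442
d²(W, Station 4) = (1−12)² + (15−22)² = 121 + 49 = 170
d²(W, Station 5) = (1−16)² + (15−18)² = 225 + 9 = 234
d²(W, Station 6) = (1−28)² + (15−27)² = 729 + 144 = 873
d²(W, Station 7) = (1−28)² + (15−26)² = 729 + 121 = 850
d²(W, Station 8) = (1−27)² + (15−22)² = 676 + 49 = 725
d²(W, Station 9) = (1−24)² + (15−9)² = 529 + 36 = 565
d²(W, Station 10) = (1−0)² + (15−24)² = 1 + 81 = 82
Sorted ascending: Station 1, Station 10, Station 4, Station 5, … — the third-nearest is Station 4.

Station 4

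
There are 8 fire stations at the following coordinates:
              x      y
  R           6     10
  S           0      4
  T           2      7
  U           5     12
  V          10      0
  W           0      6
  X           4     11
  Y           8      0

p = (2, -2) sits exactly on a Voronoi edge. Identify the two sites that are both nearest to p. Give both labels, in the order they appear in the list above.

S and Y

Squared distances from p to each site:
|pR|² = (2−6)² + (-2−10)² = 16 + 144 = 160
|pS|² = (2−0)² + (-2−4)² = 4 + 36 = 40
|pT|² = (2−2)² + (-2−7)² = 0 + 81 = 81
|pU|² = (2−5)² + (-2−12)² = 9 + 196 = 205
|pV|² = (2−10)² + (-2−0)² = 64 + 4 = 68
|pW|² = (2−0)² + (-2−6)² = 4 + 64 = 68
|pX|² = (2−4)² + (-2−11)² = 4 + 169 = 173
|pY|² = (2−8)² + (-2−0)² = 36 + 4 = 40
p is equidistant from S and Y (both at squared distance 40), and every other site is strictly farther — so p lies on the S–Y Voronoi edge.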